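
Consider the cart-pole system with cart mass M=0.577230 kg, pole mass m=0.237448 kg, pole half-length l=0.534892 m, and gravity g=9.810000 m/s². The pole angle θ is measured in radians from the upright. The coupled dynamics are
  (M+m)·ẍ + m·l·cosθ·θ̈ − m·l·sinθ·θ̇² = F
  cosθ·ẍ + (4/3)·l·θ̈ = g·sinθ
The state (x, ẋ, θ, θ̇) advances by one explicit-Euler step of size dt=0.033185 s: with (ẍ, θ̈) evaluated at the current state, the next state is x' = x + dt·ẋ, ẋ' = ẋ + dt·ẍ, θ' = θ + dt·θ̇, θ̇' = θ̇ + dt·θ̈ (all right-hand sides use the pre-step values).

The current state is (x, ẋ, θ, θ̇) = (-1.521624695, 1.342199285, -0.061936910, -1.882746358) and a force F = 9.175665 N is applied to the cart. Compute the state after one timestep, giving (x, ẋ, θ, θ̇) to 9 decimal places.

sinθ=-0.061897317, cosθ=0.998082523
temp = (F + m·l·θ̇²·sinθ)/(M+m) = (9.175665 + -0.027866991)/0.814678 = 11.228728417
θ̈ = (g·sinθ − cosθ·temp)/(l·(4/3 − m·cos²θ/(M+m))) = -21.177115001
ẍ = temp − m·l·θ̈·cosθ/(M+m) = 14.523929151
Euler: x'=-1.521624695+0.033185·1.342199285=-1.477083812, ẋ'=1.342199285+0.033185·14.523929151=1.824175874
       θ'=-0.061936910+0.033185·-1.882746358=-0.124415848, θ̇'=-1.882746358+0.033185·-21.177115001=-2.585508919

(-1.477083812, 1.824175874, -0.124415848, -2.585508919)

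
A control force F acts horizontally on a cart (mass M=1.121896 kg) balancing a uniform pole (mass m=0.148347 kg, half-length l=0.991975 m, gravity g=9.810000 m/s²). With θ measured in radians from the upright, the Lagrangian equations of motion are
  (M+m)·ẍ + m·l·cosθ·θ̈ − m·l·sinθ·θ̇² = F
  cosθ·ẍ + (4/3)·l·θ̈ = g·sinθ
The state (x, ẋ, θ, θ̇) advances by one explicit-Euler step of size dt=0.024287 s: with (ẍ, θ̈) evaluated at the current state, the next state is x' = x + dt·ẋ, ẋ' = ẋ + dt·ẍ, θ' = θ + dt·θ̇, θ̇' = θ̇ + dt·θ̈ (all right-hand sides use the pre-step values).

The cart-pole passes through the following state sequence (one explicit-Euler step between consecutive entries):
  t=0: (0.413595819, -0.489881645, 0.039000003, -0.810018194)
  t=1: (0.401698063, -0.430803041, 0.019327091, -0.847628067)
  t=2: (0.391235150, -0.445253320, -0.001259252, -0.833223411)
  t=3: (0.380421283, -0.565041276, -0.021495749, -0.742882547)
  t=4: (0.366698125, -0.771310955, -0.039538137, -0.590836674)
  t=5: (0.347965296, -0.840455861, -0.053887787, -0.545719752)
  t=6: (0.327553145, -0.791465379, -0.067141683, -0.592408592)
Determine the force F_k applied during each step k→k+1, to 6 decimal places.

F_0 = 2.858419 N
F_1 = -0.670550 N
F_2 = -5.717563 N
F_3 = -9.865395 N
F_4 = -3.341189 N
F_5 = 2.282149 N

step 0→1:
  ẍ = (ẋ'−ẋ)/dt = (-0.430803041−-0.489881645)/0.024287 = 2.432520
  θ̈ = (θ̇'−θ̇)/dt = (-0.847628067−-0.810018194)/0.024287 = -1.548560
  sinθ=0.038990, cosθ=0.999240
  F = (M+m)·ẍ + m·l·cosθ·θ̈ − m·l·sinθ·θ̇² = 3.089891 + -0.227707 − 0.003765 = 2.858419
step 1→2:
  ẍ = (ẋ'−ẋ)/dt = (-0.445253320−-0.430803041)/0.024287 = -0.594980
  θ̈ = (θ̇'−θ̇)/dt = (-0.833223411−-0.847628067)/0.024287 = 0.593102
  sinθ=0.019326, cosθ=0.999813
  F = (M+m)·ẍ + m·l·cosθ·θ̈ − m·l·sinθ·θ̇² = -0.755769 + 0.087262 − 0.002043 = -0.670550
step 2→3:
  ẍ = (ẋ'−ẋ)/dt = (-0.565041276−-0.445253320)/0.024287 = -4.932184
  θ̈ = (θ̇'−θ̇)/dt = (-0.742882547−-0.833223411)/0.024287 = 3.719721
  sinθ=-0.001259, cosθ=0.999999
  F = (M+m)·ẍ + m·l·cosθ·θ̈ − m·l·sinθ·θ̇² = -6.265072 + 0.547381 − -0.000129 = -5.717563
step 3→4:
  ẍ = (ẋ'−ẋ)/dt = (-0.771310955−-0.565041276)/0.024287 = -8.493008
  θ̈ = (θ̇'−θ̇)/dt = (-0.590836674−-0.742882547)/0.024287 = 6.260381
  sinθ=-0.021494, cosθ=0.999769
  F = (M+m)·ẍ + m·l·cosθ·θ̈ − m·l·sinθ·θ̇² = -10.788184 + 0.921043 − -0.001746 = -9.865395
step 4→5:
  ẍ = (ẋ'−ẋ)/dt = (-0.840455861−-0.771310955)/0.024287 = -2.846992
  θ̈ = (θ̇'−θ̇)/dt = (-0.545719752−-0.590836674)/0.024287 = 1.857657
  sinθ=-0.039528, cosθ=0.999218
  F = (M+m)·ẍ + m·l·cosθ·θ̈ − m·l·sinθ·θ̇² = -3.616372 + 0.273153 − -0.002031 = -3.341189
step 5→6:
  ẍ = (ẋ'−ẋ)/dt = (-0.791465379−-0.840455861)/0.024287 = 2.017148
  θ̈ = (θ̇'−θ̇)/dt = (-0.592408592−-0.545719752)/0.024287 = -1.922380
  sinθ=-0.053862, cosθ=0.998548
  F = (M+m)·ẍ + m·l·cosθ·θ̈ − m·l·sinθ·θ̇² = 2.562269 + -0.282480 − -0.002360 = 2.282149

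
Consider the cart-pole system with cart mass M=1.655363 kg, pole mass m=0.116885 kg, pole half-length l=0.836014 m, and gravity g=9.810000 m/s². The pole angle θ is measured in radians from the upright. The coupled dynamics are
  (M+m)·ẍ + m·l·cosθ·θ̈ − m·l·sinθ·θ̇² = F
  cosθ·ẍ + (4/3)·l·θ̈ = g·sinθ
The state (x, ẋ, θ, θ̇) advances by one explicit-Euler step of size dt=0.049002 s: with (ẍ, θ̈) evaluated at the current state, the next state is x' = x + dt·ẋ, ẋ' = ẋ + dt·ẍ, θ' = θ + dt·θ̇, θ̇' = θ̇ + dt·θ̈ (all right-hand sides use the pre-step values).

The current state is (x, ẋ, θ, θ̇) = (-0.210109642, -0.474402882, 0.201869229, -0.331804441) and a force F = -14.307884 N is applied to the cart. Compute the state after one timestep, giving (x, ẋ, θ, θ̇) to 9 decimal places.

sinθ=0.200500952, cosθ=0.979693507
temp = (F + m·l·θ̇²·sinθ)/(M+m) = (-14.307884 + 0.002157015)/1.772248 = -8.072079633
θ̈ = (g·sinθ − cosθ·temp)/(l·(4/3 − m·cos²θ/(M+m))) = 9.300631336
ẍ = temp − m·l·θ̈·cosθ/(M+m) = -8.574480634
Euler: x'=-0.210109642+0.049002·-0.474402882=-0.233356332, ẋ'=-0.474402882+0.049002·-8.574480634=-0.894569582
       θ'=0.201869229+0.049002·-0.331804441=0.185610148, θ̇'=-0.331804441+0.049002·9.300631336=0.123945096

(-0.233356332, -0.894569582, 0.185610148, 0.123945096)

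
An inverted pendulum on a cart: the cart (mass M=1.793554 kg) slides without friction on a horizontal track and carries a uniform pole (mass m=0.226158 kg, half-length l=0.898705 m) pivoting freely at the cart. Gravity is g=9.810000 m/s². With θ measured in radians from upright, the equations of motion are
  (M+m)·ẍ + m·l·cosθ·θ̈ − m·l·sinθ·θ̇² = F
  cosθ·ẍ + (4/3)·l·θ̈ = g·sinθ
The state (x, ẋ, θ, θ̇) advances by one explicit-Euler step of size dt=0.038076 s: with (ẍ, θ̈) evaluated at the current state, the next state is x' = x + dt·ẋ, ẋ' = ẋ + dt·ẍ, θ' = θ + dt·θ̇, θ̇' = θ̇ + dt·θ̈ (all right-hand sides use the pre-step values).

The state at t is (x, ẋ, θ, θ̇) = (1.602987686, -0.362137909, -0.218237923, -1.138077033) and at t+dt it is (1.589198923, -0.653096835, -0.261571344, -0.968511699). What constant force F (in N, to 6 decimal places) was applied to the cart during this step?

ẍ = (ẋ'−ẋ)/dt = (-0.653096835−-0.362137909)/0.038076 = -7.641531
θ̈ = (θ̇'−θ̇)/dt = (-0.968511699−-1.138077033)/0.038076 = 4.453339
sinθ=-0.216510, cosθ=0.976280
F = (M+m)·ẍ + m·l·cosθ·θ̈ − m·l·sinθ·θ̇² = -15.433691 + 0.883669 − -0.056997 = -14.493026

F = -14.493026 N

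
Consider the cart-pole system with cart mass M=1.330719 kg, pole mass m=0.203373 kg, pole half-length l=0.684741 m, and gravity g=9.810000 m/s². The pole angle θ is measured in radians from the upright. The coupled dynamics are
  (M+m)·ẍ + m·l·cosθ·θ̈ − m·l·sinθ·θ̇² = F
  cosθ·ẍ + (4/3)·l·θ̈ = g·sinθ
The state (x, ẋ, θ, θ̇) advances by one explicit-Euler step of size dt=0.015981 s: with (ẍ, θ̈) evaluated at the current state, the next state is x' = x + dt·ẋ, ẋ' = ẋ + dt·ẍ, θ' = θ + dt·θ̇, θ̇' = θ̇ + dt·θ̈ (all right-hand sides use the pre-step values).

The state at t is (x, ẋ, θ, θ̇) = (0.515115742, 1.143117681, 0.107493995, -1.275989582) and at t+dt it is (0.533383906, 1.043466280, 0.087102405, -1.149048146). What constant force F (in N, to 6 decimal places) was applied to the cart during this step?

ẍ = (ẋ'−ẋ)/dt = (1.043466280−1.143117681)/0.015981 = -6.235617
θ̈ = (θ̇'−θ̇)/dt = (-1.149048146−-1.275989582)/0.015981 = 7.943272
sinθ=0.107287, cosθ=0.994228
F = (M+m)·ẍ + m·l·cosθ·θ̈ − m·l·sinθ·θ̇² = -9.566011 + 1.099778 − 0.024325 = -8.490558

F = -8.490558 N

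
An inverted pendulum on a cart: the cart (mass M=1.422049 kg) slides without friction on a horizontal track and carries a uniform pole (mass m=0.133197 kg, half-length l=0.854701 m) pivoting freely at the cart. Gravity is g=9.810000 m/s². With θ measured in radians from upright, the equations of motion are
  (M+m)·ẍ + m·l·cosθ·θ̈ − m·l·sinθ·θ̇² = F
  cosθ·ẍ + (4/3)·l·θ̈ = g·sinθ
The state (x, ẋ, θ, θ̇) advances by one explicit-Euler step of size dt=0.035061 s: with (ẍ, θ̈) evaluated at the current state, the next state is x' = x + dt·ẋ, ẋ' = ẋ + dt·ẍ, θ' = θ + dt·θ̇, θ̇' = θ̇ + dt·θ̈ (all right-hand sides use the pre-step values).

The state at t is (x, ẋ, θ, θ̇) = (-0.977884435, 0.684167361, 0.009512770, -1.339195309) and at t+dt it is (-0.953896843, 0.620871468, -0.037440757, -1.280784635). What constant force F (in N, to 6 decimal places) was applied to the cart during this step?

F = -2.619988 N

ẍ = (ẋ'−ẋ)/dt = (0.620871468−0.684167361)/0.035061 = -1.805308
θ̈ = (θ̇'−θ̇)/dt = (-1.280784635−-1.339195309)/0.035061 = 1.665973
sinθ=0.009513, cosθ=0.999955
F = (M+m)·ẍ + m·l·cosθ·θ̈ − m·l·sinθ·θ̇² = -2.807698 + 0.189652 − 0.001942 = -2.619988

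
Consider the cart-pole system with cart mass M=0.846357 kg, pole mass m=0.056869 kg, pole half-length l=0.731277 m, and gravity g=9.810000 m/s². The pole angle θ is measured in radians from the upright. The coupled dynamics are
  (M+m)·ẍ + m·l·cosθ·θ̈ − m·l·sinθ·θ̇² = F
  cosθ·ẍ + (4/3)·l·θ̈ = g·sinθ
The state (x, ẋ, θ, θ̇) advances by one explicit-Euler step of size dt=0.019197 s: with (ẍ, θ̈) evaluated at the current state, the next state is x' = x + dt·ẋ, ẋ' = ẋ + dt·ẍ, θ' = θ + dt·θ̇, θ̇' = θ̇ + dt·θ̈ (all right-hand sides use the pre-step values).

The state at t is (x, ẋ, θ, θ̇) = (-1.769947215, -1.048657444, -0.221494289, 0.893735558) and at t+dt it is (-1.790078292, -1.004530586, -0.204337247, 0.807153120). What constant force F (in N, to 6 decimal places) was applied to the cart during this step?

ẍ = (ẋ'−ẋ)/dt = (-1.004530586−-1.048657444)/0.019197 = 2.298633
θ̈ = (θ̇'−θ̇)/dt = (0.807153120−0.893735558)/0.019197 = -4.510207
sinθ=-0.219688, cosθ=0.975570
F = (M+m)·ẍ + m·l·cosθ·θ̈ − m·l·sinθ·θ̇² = 2.076185 + -0.182984 − -0.007298 = 1.900499

F = 1.900499 N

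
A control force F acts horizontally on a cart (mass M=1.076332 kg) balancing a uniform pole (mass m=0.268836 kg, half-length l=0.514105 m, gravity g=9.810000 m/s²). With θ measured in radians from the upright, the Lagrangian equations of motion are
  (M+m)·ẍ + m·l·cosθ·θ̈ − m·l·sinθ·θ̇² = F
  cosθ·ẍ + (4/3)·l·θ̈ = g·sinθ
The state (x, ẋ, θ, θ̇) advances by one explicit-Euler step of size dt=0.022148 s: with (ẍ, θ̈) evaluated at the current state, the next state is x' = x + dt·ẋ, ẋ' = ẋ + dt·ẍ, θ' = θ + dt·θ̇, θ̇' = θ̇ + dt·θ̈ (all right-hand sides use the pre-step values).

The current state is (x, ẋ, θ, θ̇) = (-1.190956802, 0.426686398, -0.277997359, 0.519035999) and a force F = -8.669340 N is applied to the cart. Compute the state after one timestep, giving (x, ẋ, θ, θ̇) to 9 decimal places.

(-1.181506552, 0.270761517, -0.266501750, 0.650787923)

sinθ=-0.274430447, cosθ=0.961606952
temp = (F + m·l·θ̇²·sinθ)/(M+m) = (-8.669340 + -0.010218014)/1.345168 = -6.452397035
θ̈ = (g·sinθ − cosθ·temp)/(l·(4/3 − m·cos²θ/(M+m))) = 5.948705235
ẍ = temp − m·l·θ̈·cosθ/(M+m) = -7.040133679
Euler: x'=-1.190956802+0.022148·0.426686398=-1.181506552, ẋ'=0.426686398+0.022148·-7.040133679=0.270761517
       θ'=-0.277997359+0.022148·0.519035999=-0.266501750, θ̇'=0.519035999+0.022148·5.948705235=0.650787923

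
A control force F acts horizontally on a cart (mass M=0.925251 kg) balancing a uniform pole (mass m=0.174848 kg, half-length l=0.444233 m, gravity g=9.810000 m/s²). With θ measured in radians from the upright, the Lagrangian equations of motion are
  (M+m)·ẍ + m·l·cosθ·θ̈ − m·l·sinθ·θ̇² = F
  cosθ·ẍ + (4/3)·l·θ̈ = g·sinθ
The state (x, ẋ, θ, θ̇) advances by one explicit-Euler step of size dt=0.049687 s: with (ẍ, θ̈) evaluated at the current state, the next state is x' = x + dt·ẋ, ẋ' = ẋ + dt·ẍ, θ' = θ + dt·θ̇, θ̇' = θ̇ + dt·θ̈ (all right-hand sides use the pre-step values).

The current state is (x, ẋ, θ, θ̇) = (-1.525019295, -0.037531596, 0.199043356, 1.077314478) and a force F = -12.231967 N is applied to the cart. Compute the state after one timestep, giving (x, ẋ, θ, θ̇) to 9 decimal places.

sinθ=0.197731665, cosθ=0.980256185
temp = (F + m·l·θ̇²·sinθ)/(M+m) = (-12.231967 + 0.017825130)/1.100099 = -11.102766088
θ̈ = (g·sinθ − cosθ·temp)/(l·(4/3 − m·cos²θ/(M+m))) = 24.450231157
ẍ = temp − m·l·θ̈·cosθ/(M+m) = -12.795007336
Euler: x'=-1.525019295+0.049687·-0.037531596=-1.526884127, ẋ'=-0.037531596+0.049687·-12.795007336=-0.673277126
       θ'=0.199043356+0.049687·1.077314478=0.252571880, θ̇'=1.077314478+0.049687·24.450231157=2.292173113

(-1.526884127, -0.673277126, 0.252571880, 2.292173113)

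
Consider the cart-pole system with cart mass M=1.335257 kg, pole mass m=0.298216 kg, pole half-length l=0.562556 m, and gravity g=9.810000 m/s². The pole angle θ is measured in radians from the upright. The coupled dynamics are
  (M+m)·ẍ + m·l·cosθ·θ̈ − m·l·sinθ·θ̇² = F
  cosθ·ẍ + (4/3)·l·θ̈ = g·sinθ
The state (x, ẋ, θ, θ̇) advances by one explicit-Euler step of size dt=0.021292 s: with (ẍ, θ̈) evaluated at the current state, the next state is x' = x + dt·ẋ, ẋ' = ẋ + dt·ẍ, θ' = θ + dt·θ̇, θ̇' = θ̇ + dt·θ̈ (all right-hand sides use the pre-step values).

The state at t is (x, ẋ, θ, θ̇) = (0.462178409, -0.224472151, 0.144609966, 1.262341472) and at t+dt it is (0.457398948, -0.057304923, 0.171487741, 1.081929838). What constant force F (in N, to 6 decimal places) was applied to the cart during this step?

ẍ = (ẋ'−ẋ)/dt = (-0.057304923−-0.224472151)/0.021292 = 7.851175
θ̈ = (θ̇'−θ̇)/dt = (1.081929838−1.262341472)/0.021292 = -8.473212
sinθ=0.144106, cosθ=0.989562
F = (M+m)·ẍ + m·l·cosθ·θ̈ − m·l·sinθ·θ̇² = 12.824683 + -1.406656 − 0.038524 = 11.379503

F = 11.379503 N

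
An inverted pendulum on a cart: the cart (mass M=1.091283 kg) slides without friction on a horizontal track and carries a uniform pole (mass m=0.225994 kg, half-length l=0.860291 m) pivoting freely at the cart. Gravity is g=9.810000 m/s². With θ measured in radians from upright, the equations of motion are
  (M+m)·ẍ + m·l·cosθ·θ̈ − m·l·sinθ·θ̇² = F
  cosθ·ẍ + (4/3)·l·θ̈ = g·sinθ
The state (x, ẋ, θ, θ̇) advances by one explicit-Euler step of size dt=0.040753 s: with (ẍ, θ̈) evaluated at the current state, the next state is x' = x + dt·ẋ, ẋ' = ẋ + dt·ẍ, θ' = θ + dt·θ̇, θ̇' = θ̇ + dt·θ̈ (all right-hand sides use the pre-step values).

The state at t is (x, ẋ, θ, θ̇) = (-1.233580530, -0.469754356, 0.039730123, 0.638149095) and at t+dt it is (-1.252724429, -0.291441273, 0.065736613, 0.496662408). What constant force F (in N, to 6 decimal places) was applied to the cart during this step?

ẍ = (ẋ'−ẋ)/dt = (-0.291441273−-0.469754356)/0.040753 = 4.375459
θ̈ = (θ̇'−θ̇)/dt = (0.496662408−0.638149095)/0.040753 = -3.471810
sinθ=0.039720, cosθ=0.999211
F = (M+m)·ẍ + m·l·cosθ·θ̈ − m·l·sinθ·θ̇² = 5.763692 + -0.674459 − 0.003145 = 5.086088

F = 5.086088 N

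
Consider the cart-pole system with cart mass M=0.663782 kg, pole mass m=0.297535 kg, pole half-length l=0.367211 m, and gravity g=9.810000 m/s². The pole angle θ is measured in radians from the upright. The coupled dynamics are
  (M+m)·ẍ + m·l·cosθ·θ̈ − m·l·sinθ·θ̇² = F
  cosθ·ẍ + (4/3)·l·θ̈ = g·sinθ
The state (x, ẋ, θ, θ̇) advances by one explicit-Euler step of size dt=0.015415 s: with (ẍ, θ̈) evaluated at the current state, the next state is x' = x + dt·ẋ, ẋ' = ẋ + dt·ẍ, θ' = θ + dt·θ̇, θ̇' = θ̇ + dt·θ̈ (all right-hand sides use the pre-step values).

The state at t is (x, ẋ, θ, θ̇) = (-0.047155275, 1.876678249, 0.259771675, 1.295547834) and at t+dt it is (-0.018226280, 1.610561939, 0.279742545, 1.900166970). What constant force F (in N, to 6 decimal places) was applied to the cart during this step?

ẍ = (ẋ'−ẋ)/dt = (1.610561939−1.876678249)/0.015415 = -17.263465
θ̈ = (θ̇'−θ̇)/dt = (1.900166970−1.295547834)/0.015415 = 39.222779
sinθ=0.256860, cosθ=0.966449
F = (M+m)·ẍ + m·l·cosθ·θ̈ − m·l·sinθ·θ̇² = -16.595662 + 4.141626 − 0.047104 = -12.501140

F = -12.501140 N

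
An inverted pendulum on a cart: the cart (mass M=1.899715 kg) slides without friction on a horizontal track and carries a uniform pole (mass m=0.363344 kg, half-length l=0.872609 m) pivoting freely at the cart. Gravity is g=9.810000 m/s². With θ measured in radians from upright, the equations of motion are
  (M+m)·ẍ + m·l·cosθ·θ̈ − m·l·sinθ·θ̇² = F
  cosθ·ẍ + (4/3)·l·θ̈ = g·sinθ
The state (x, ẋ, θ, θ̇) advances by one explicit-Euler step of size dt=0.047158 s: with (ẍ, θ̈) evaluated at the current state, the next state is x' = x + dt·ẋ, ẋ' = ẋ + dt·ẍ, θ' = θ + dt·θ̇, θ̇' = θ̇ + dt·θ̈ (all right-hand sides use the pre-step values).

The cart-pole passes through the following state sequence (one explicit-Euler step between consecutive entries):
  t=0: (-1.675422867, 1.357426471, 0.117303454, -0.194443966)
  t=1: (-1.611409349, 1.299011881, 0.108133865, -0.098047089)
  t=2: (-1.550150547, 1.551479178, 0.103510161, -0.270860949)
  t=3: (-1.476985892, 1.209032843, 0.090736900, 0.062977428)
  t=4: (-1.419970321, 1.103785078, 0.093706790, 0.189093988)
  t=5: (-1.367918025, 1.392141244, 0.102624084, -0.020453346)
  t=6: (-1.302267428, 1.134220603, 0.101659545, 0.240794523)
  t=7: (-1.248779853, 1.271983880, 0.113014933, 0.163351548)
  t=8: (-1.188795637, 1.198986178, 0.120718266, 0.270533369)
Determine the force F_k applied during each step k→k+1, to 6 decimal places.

step 0→1:
  ẍ = (ẋ'−ẋ)/dt = (1.299011881−1.357426471)/0.047158 = -1.238699
  θ̈ = (θ̇'−θ̇)/dt = (-0.098047089−-0.194443966)/0.047158 = 2.044126
  sinθ=0.117035, cosθ=0.993128
  F = (M+m)·ẍ + m·l·cosθ·θ̈ − m·l·sinθ·θ̇² = -2.803250 + 0.643651 − 0.001403 = -2.161002
step 1→2:
  ẍ = (ẋ'−ẋ)/dt = (1.551479178−1.299011881)/0.047158 = 5.353647
  θ̈ = (θ̇'−θ̇)/dt = (-0.270860949−-0.098047089)/0.047158 = -3.664571
  sinθ=0.107923, cosθ=0.994159
  F = (M+m)·ẍ + m·l·cosθ·θ̈ − m·l·sinθ·θ̇² = 12.115620 + -1.155093 − 0.000329 = 10.960198
step 2→3:
  ẍ = (ẋ'−ẋ)/dt = (1.209032843−1.551479178)/0.047158 = -7.261681
  θ̈ = (θ̇'−θ̇)/dt = (0.062977428−-0.270860949)/0.047158 = 7.079146
  sinθ=0.103325, cosθ=0.994648
  F = (M+m)·ẍ + m·l·cosθ·θ̈ − m·l·sinθ·θ̇² = -16.433612 + 2.232481 − 0.002403 = -14.203534
step 3→4:
  ẍ = (ẋ'−ẋ)/dt = (1.103785078−1.209032843)/0.047158 = -2.231811
  θ̈ = (θ̇'−θ̇)/dt = (0.189093988−0.062977428)/0.047158 = 2.674341
  sinθ=0.090612, cosθ=0.995886
  F = (M+m)·ẍ + m·l·cosθ·θ̈ − m·l·sinθ·θ̇² = -5.050721 + 0.844431 − 0.000114 = -4.206404
step 4→5:
  ẍ = (ẋ'−ẋ)/dt = (1.392141244−1.103785078)/0.047158 = 6.114682
  θ̈ = (θ̇'−θ̇)/dt = (-0.020453346−0.189093988)/0.047158 = -4.443516
  sinθ=0.093570, cosθ=0.995613
  F = (M+m)·ẍ + m·l·cosθ·θ̈ − m·l·sinθ·θ̇² = 13.837886 + -1.402668 − 0.001061 = 12.434157
step 5→6:
  ẍ = (ẋ'−ẋ)/dt = (1.134220603−1.392141244)/0.047158 = -5.469287
  θ̈ = (θ̇'−θ̇)/dt = (0.240794523−-0.020453346)/0.047158 = 5.539842
  sinθ=0.102444, cosθ=0.994739
  F = (M+m)·ẍ + m·l·cosθ·θ̈ − m·l·sinθ·θ̇² = -12.377319 + 1.747206 − 0.000014 = -10.630127
step 6→7:
  ẍ = (ẋ'−ẋ)/dt = (1.271983880−1.134220603)/0.047158 = 2.921313
  θ̈ = (θ̇'−θ̇)/dt = (0.163351548−0.240794523)/0.047158 = -1.642202
  sinθ=0.101485, cosθ=0.994837
  F = (M+m)·ẍ + m·l·cosθ·θ̈ − m·l·sinθ·θ̇² = 6.611104 + -0.517984 − 0.001866 = 6.091254
step 7→8:
  ẍ = (ẋ'−ẋ)/dt = (1.198986178−1.271983880)/0.047158 = -1.547939
  θ̈ = (θ̇'−θ̇)/dt = (0.270533369−0.163351548)/0.047158 = 2.272824
  sinθ=0.112775, cosθ=0.993621
  F = (M+m)·ẍ + m·l·cosθ·θ̈ − m·l·sinθ·θ̇² = -3.503077 + 0.716018 − 0.000954 = -2.788013

F_0 = -2.161002 N
F_1 = 10.960198 N
F_2 = -14.203534 N
F_3 = -4.206404 N
F_4 = 12.434157 N
F_5 = -10.630127 N
F_6 = 6.091254 N
F_7 = -2.788013 N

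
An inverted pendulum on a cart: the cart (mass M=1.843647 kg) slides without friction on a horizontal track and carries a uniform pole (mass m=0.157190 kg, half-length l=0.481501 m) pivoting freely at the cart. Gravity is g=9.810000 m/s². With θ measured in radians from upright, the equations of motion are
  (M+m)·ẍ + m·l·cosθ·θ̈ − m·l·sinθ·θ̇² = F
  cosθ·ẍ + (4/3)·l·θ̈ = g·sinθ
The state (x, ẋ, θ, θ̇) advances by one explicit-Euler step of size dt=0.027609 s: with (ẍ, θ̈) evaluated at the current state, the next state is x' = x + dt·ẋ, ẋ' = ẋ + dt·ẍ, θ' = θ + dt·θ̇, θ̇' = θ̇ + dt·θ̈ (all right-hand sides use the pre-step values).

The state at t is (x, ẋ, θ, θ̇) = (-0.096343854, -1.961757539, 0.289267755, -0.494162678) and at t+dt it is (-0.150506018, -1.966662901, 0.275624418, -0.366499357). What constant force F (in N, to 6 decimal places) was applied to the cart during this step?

F = -0.025331 N

ẍ = (ẋ'−ẋ)/dt = (-1.966662901−-1.961757539)/0.027609 = -0.177673
θ̈ = (θ̇'−θ̇)/dt = (-0.366499357−-0.494162678)/0.027609 = 4.623975
sinθ=0.285250, cosθ=0.958453
F = (M+m)·ẍ + m·l·cosθ·θ̈ − m·l·sinθ·θ̇² = -0.355494 + 0.335435 − 0.005272 = -0.025331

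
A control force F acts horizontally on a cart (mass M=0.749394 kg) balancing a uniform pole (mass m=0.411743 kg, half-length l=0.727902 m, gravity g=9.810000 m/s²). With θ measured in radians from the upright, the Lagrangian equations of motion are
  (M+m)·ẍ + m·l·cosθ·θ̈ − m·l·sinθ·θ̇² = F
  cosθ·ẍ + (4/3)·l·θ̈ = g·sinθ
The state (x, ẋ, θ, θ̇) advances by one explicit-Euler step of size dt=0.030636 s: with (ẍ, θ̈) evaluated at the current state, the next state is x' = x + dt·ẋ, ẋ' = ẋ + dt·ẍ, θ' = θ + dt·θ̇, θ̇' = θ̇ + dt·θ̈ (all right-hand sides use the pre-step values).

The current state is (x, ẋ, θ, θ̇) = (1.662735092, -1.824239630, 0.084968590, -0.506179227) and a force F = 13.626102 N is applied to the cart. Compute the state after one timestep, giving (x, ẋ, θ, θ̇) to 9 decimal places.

(1.606847687, -1.344690002, 0.069461283, -0.972224695)

sinθ=0.084866386, cosθ=0.996392341
temp = (F + m·l·θ̇²·sinθ)/(M+m) = (13.626102 + 0.006516936)/1.161137 = 11.740749745
θ̈ = (g·sinθ − cosθ·temp)/(l·(4/3 − m·cos²θ/(M+m))) = -15.212347165
ẍ = temp − m·l·θ̈·cosθ/(M+m) = 15.653141017
Euler: x'=1.662735092+0.030636·-1.824239630=1.606847687, ẋ'=-1.824239630+0.030636·15.653141017=-1.344690002
       θ'=0.084968590+0.030636·-0.506179227=0.069461283, θ̇'=-0.506179227+0.030636·-15.212347165=-0.972224695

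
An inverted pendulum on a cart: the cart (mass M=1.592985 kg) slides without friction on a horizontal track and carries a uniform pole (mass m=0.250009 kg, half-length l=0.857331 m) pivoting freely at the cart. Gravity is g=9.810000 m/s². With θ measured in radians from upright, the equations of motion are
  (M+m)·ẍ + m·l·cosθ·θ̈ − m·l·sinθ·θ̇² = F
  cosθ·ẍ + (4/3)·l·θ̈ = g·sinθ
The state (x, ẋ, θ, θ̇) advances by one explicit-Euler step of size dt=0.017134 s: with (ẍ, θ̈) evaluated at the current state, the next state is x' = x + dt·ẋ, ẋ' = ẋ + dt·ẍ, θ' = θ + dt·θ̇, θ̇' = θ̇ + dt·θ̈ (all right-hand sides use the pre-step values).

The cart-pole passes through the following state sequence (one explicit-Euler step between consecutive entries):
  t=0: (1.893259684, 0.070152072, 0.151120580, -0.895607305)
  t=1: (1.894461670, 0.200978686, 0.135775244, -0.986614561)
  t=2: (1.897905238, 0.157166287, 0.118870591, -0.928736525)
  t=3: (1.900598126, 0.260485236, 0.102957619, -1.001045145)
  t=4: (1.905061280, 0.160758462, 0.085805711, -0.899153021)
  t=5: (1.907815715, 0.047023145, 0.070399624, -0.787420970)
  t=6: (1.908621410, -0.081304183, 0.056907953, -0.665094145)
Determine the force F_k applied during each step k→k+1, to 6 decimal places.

F_0 = 12.920799 N
F_1 = -4.023488 N
F_2 = 10.193256 N
F_3 = -9.481156 N
F_4 = -10.856039 N
F_5 = -12.286216 N

step 0→1:
  ẍ = (ẋ'−ẋ)/dt = (0.200978686−0.070152072)/0.017134 = 7.635498
  θ̈ = (θ̇'−θ̇)/dt = (-0.986614561−-0.895607305)/0.017134 = -5.311501
  sinθ=0.150546, cosθ=0.988603
  F = (M+m)·ẍ + m·l·cosθ·θ̈ − m·l·sinθ·θ̇² = 14.072176 + -1.125494 − 0.025883 = 12.920799
step 1→2:
  ẍ = (ẋ'−ẋ)/dt = (0.157166287−0.200978686)/0.017134 = -2.557044
  θ̈ = (θ̇'−θ̇)/dt = (-0.928736525−-0.986614561)/0.017134 = 3.377964
  sinθ=0.135358, cosθ=0.990797
  F = (M+m)·ẍ + m·l·cosθ·θ̈ − m·l·sinθ·θ̇² = -4.712618 + 0.717371 − 0.028241 = -4.023488
step 2→3:
  ẍ = (ẋ'−ẋ)/dt = (0.260485236−0.157166287)/0.017134 = 6.030054
  θ̈ = (θ̇'−θ̇)/dt = (-1.001045145−-0.928736525)/0.017134 = -4.220183
  sinθ=0.118591, cosθ=0.992943
  F = (M+m)·ẍ + m·l·cosθ·θ̈ − m·l·sinθ·θ̇² = 11.113354 + -0.898173 − 0.021925 = 10.193256
step 3→4:
  ẍ = (ẋ'−ẋ)/dt = (0.160758462−0.260485236)/0.017134 = -5.820402
  θ̈ = (θ̇'−θ̇)/dt = (-0.899153021−-1.001045145)/0.017134 = 5.946780
  sinθ=0.102776, cosθ=0.994705
  F = (M+m)·ẍ + m·l·cosθ·θ̈ − m·l·sinθ·θ̇² = -10.726967 + 1.267886 − 0.022075 = -9.481156
step 4→5:
  ẍ = (ẋ'−ẋ)/dt = (0.047023145−0.160758462)/0.017134 = -6.637990
  θ̈ = (θ̇'−θ̇)/dt = (-0.787420970−-0.899153021)/0.017134 = 6.521072
  sinθ=0.085700, cosθ=0.996321
  F = (M+m)·ẍ + m·l·cosθ·θ̈ − m·l·sinθ·θ̇² = -12.233775 + 1.392587 − 0.014851 = -10.856039
step 5→6:
  ẍ = (ẋ'−ẋ)/dt = (-0.081304183−0.047023145)/0.017134 = -7.489630
  θ̈ = (θ̇'−θ̇)/dt = (-0.665094145−-0.787420970)/0.017134 = 7.139420
  sinθ=0.070341, cosθ=0.997523
  F = (M+m)·ẍ + m·l·cosθ·θ̈ − m·l·sinθ·θ̇² = -13.803344 + 1.526476 − 0.009348 = -12.286216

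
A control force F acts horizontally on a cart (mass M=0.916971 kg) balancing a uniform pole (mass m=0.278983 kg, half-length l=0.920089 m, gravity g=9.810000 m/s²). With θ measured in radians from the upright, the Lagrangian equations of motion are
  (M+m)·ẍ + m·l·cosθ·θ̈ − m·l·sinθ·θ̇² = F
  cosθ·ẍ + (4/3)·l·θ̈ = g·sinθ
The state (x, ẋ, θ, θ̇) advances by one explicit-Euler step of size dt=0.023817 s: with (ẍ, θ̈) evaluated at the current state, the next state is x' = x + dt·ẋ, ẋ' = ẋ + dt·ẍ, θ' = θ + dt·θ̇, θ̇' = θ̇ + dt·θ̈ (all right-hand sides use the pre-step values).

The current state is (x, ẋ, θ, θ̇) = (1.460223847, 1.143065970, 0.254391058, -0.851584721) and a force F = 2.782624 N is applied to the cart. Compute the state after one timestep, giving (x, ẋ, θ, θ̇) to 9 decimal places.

(1.487448249, 1.198550416, 0.234108865, -0.847428037)

sinθ=0.251656111, cosθ=0.967816719
temp = (F + m·l·θ̇²·sinθ)/(M+m) = (2.782624 + 0.046845813)/1.195954 = 2.365868431
θ̈ = (g·sinθ − cosθ·temp)/(l·(4/3 − m·cos²θ/(M+m))) = 0.174525946
ẍ = temp − m·l·θ̈·cosθ/(M+m) = 2.329615241
Euler: x'=1.460223847+0.023817·1.143065970=1.487448249, ẋ'=1.143065970+0.023817·2.329615241=1.198550416
       θ'=0.254391058+0.023817·-0.851584721=0.234108865, θ̇'=-0.851584721+0.023817·0.174525946=-0.847428037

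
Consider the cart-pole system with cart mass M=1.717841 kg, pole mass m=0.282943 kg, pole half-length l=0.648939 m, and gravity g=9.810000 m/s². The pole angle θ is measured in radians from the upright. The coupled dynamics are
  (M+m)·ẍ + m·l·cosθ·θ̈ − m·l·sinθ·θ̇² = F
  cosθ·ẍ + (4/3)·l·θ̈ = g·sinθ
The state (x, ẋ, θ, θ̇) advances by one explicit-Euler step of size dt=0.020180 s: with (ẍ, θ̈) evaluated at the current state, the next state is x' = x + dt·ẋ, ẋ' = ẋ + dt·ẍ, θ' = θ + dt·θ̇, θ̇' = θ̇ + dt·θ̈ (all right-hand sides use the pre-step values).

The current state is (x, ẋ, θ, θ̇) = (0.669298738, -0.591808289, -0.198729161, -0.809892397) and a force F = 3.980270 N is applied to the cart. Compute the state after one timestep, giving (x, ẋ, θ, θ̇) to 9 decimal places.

sinθ=-0.197423664, cosθ=0.980318263
temp = (F + m·l·θ̇²·sinθ)/(M+m) = (3.980270 + -0.023776979)/2.000784 = 1.977471342
θ̈ = (g·sinθ − cosθ·temp)/(l·(4/3 − m·cos²θ/(M+m))) = -4.987111844
ẍ = temp − m·l·θ̈·cosθ/(M+m) = 2.426132863
Euler: x'=0.669298738+0.020180·-0.591808289=0.657356047, ẋ'=-0.591808289+0.020180·2.426132863=-0.542848928
       θ'=-0.198729161+0.020180·-0.809892397=-0.215072790, θ̇'=-0.809892397+0.020180·-4.987111844=-0.910532314

(0.657356047, -0.542848928, -0.215072790, -0.910532314)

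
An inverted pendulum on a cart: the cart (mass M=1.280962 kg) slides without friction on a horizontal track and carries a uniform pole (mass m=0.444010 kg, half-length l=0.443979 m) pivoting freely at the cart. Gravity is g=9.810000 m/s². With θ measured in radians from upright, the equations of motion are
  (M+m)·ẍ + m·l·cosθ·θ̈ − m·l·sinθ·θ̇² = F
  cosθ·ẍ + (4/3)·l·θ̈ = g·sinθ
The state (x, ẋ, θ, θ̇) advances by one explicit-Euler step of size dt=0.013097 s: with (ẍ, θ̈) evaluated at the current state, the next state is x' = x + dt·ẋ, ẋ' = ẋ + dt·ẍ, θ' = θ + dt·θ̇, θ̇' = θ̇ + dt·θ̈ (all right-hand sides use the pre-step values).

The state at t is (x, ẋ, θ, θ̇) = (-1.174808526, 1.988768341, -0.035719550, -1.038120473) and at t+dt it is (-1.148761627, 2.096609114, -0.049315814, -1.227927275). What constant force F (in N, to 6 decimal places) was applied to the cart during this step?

ẍ = (ẋ'−ẋ)/dt = (2.096609114−1.988768341)/0.013097 = 8.234006
θ̈ = (θ̇'−θ̇)/dt = (-1.227927275−-1.038120473)/0.013097 = -14.492388
sinθ=-0.035712, cosθ=0.999362
F = (M+m)·ẍ + m·l·cosθ·θ̈ − m·l·sinθ·θ̇² = 14.203429 + -2.855078 − -0.007587 = 11.355938

F = 11.355938 N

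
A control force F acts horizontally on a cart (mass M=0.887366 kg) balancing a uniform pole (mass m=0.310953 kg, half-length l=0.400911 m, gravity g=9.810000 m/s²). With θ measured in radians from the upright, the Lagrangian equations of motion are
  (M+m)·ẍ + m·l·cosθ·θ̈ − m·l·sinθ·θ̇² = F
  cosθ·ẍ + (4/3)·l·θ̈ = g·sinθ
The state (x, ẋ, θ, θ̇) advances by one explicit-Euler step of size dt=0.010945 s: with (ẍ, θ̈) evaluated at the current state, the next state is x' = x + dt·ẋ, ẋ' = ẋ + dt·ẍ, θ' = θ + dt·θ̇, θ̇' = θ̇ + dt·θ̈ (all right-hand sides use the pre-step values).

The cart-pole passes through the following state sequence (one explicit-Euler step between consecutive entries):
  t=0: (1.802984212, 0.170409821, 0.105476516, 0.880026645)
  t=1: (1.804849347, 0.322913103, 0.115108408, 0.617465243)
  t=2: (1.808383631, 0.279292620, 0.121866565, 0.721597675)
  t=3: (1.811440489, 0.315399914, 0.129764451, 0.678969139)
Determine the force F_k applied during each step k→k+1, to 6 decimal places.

step 0→1:
  ẍ = (ẋ'−ẋ)/dt = (0.322913103−0.170409821)/0.010945 = 13.933603
  θ̈ = (θ̇'−θ̇)/dt = (0.617465243−0.880026645)/0.010945 = -23.989164
  sinθ=0.105281, cosθ=0.994443
  F = (M+m)·ẍ + m·l·cosθ·θ̈ − m·l·sinθ·θ̇² = 16.696901 + -2.973976 − 0.010164 = 13.712760
step 1→2:
  ẍ = (ẋ'−ẋ)/dt = (0.279292620−0.322913103)/0.010945 = -3.985426
  θ̈ = (θ̇'−θ̇)/dt = (0.721597675−0.617465243)/0.010945 = 9.514156
  sinθ=0.114854, cosθ=0.993382
  F = (M+m)·ẍ + m·l·cosθ·θ̈ − m·l·sinθ·θ̇² = -4.775811 + 1.178228 − 0.005459 = -3.603042
step 2→3:
  ẍ = (ẋ'−ẋ)/dt = (0.315399914−0.279292620)/0.010945 = 3.298976
  θ̈ = (θ̇'−θ̇)/dt = (0.678969139−0.721597675)/0.010945 = -3.894795
  sinθ=0.121565, cosθ=0.992583
  F = (M+m)·ẍ + m·l·cosθ·θ̈ − m·l·sinθ·θ̇² = 3.953226 + -0.481942 − 0.007891 = 3.463393

F_0 = 13.712760 N
F_1 = -3.603042 N
F_2 = 3.463393 N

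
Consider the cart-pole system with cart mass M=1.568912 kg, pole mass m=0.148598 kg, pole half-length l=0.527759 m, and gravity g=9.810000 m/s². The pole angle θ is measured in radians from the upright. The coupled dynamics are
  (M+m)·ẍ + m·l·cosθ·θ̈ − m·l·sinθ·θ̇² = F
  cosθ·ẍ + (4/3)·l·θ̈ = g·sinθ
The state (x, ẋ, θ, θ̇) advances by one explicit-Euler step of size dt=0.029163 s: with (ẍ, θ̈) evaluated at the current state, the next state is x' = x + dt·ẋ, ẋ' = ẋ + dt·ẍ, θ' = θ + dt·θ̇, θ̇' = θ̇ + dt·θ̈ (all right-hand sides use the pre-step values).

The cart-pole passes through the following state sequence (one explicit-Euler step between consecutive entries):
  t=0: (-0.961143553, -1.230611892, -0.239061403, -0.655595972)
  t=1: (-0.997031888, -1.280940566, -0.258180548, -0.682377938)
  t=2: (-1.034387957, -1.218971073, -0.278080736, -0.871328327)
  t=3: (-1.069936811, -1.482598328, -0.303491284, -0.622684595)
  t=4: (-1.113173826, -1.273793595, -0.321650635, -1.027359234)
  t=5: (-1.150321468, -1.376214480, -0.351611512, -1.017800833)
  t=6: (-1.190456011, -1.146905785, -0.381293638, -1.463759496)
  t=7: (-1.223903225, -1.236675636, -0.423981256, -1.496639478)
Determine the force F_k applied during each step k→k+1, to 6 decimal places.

F_0 = -3.026021 N
F_1 = 3.167645 N
F_2 = -14.866621 N
F_3 = 11.267820 N
F_4 = -5.981367 N
F_5 = 12.406881 N
F_6 = -5.306399 N

step 0→1:
  ẍ = (ẋ'−ẋ)/dt = (-1.280940566−-1.230611892)/0.029163 = -1.725771
  θ̈ = (θ̇'−θ̇)/dt = (-0.682377938−-0.655595972)/0.029163 = -0.918354
  sinθ=-0.236791, cosθ=0.971561
  F = (M+m)·ẍ + m·l·cosθ·θ̈ − m·l·sinθ·θ̇² = -2.964030 + -0.069973 − -0.007982 = -3.026021
step 1→2:
  ẍ = (ẋ'−ẋ)/dt = (-1.218971073−-1.280940566)/0.029163 = 2.124935
  θ̈ = (θ̇'−θ̇)/dt = (-0.871328327−-0.682377938)/0.029163 = -6.479114
  sinθ=-0.255322, cosθ=0.966856
  F = (M+m)·ẍ + m·l·cosθ·θ̈ − m·l·sinθ·θ̇² = 3.649598 + -0.491277 − -0.009324 = 3.167645
step 2→3:
  ẍ = (ẋ'−ẋ)/dt = (-1.482598328−-1.218971073)/0.029163 = -9.039785
  θ̈ = (θ̇'−θ̇)/dt = (-0.622684595−-0.871328327)/0.029163 = 8.526000
  sinθ=-0.274511, cosθ=0.961584
  F = (M+m)·ẍ + m·l·cosθ·θ̈ − m·l·sinθ·θ̇² = -15.525921 + 0.642956 − -0.016344 = -14.866621
step 3→4:
  ẍ = (ẋ'−ẋ)/dt = (-1.273793595−-1.482598328)/0.029163 = 7.159919
  θ̈ = (θ̇'−θ̇)/dt = (-1.027359234−-0.622684595)/0.029163 = -13.876304
  sinθ=-0.298854, cosθ=0.954299
  F = (M+m)·ẍ + m·l·cosθ·θ̈ − m·l·sinθ·θ̇² = 12.297233 + -1.038501 − -0.009087 = 11.267820
step 4→5:
  ẍ = (ẋ'−ẋ)/dt = (-1.376214480−-1.273793595)/0.029163 = -3.512015
  θ̈ = (θ̇'−θ̇)/dt = (-1.017800833−-1.027359234)/0.029163 = 0.327758
  sinθ=-0.316133, cosθ=0.948715
  F = (M+m)·ẍ + m·l·cosθ·θ̈ − m·l·sinθ·θ̇² = -6.031920 + 0.024386 − -0.026168 = -5.981367
step 5→6:
  ẍ = (ẋ'−ẋ)/dt = (-1.146905785−-1.376214480)/0.029163 = 7.863001
  θ̈ = (θ̇'−θ̇)/dt = (-1.463759496−-1.017800833)/0.029163 = -15.291934
  sinθ=-0.344411, cosθ=0.938819
  F = (M+m)·ẍ + m·l·cosθ·θ̈ − m·l·sinθ·θ̇² = 13.504783 + -1.125882 − -0.027980 = 12.406881
step 6→7:
  ẍ = (ẋ'−ẋ)/dt = (-1.236675636−-1.146905785)/0.029163 = -3.078210
  θ̈ = (θ̇'−θ̇)/dt = (-1.496639478−-1.463759496)/0.029163 = -1.127455
  sinθ=-0.372122, cosθ=0.928184
  F = (M+m)·ẍ + m·l·cosθ·θ̈ − m·l·sinθ·θ̇² = -5.286857 + -0.082070 − -0.062528 = -5.306399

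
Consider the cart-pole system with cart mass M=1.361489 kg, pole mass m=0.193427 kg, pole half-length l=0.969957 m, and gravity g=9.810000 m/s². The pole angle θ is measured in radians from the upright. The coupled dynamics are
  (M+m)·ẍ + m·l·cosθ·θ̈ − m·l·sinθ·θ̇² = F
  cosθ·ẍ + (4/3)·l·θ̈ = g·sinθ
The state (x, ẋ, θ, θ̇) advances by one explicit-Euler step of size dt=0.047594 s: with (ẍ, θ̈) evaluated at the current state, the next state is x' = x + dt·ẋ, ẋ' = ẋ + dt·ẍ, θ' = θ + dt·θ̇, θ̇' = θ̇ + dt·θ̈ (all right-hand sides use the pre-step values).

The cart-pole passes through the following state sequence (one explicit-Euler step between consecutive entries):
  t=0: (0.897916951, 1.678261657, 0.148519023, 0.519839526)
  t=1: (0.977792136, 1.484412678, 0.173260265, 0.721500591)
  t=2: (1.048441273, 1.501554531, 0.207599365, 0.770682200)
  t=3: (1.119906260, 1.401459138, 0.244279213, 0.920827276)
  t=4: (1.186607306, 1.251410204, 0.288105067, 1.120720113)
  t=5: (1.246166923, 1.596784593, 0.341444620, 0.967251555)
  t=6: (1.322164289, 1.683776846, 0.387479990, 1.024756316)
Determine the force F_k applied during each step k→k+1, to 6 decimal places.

step 0→1:
  ẍ = (ẋ'−ẋ)/dt = (1.484412678−1.678261657)/0.047594 = -4.072971
  θ̈ = (θ̇'−θ̇)/dt = (0.721500591−0.519839526)/0.047594 = 4.237111
  sinθ=0.147974, cosθ=0.988991
  F = (M+m)·ẍ + m·l·cosθ·θ̈ − m·l·sinθ·θ̇² = -6.333128 + 0.786198 − 0.007502 = -5.554432
step 1→2:
  ẍ = (ẋ'−ẋ)/dt = (1.501554531−1.484412678)/0.047594 = 0.360168
  θ̈ = (θ̇'−θ̇)/dt = (0.770682200−0.721500591)/0.047594 = 1.033357
  sinθ=0.172395, cosθ=0.985028
  F = (M+m)·ẍ + m·l·cosθ·θ̈ − m·l·sinθ·θ̇² = 0.560032 + 0.190972 − 0.016837 = 0.734166
step 2→3:
  ẍ = (ẋ'−ẋ)/dt = (1.401459138−1.501554531)/0.047594 = -2.103109
  θ̈ = (θ̇'−θ̇)/dt = (0.920827276−0.770682200)/0.047594 = 3.154706
  sinθ=0.206111, cosθ=0.978529
  F = (M+m)·ẍ + m·l·cosθ·θ̈ − m·l·sinθ·θ̇² = -3.270159 + 0.579165 − 0.022968 = -2.713962
step 3→4:
  ẍ = (ẋ'−ẋ)/dt = (1.251410204−1.401459138)/0.047594 = -3.152686
  θ̈ = (θ̇'−θ̇)/dt = (1.120720113−0.920827276)/0.047594 = 4.199959
  sinθ=0.241857, cosθ=0.970312
  F = (M+m)·ẍ + m·l·cosθ·θ̈ − m·l·sinθ·θ̇² = -4.902162 + 0.764585 − 0.038476 = -4.176052
step 4→5:
  ẍ = (ẋ'−ẋ)/dt = (1.596784593−1.251410204)/0.047594 = 7.256679
  θ̈ = (θ̇'−θ̇)/dt = (0.967251555−1.120720113)/0.047594 = -3.224536
  sinθ=0.284136, cosθ=0.958784
  F = (M+m)·ẍ + m·l·cosθ·θ̈ − m·l·sinθ·θ̇² = 11.283527 + -0.580039 − 0.066956 = 10.636531
step 5→6:
  ẍ = (ẋ'−ẋ)/dt = (1.683776846−1.596784593)/0.047594 = 1.827799
  θ̈ = (θ̇'−θ̇)/dt = (1.024756316−0.967251555)/0.047594 = 1.208236
  sinθ=0.334849, cosθ=0.942272
  F = (M+m)·ẍ + m·l·cosθ·θ̈ − m·l·sinθ·θ̇² = 2.842073 + 0.213598 − 0.058776 = 2.996896

F_0 = -5.554432 N
F_1 = 0.734166 N
F_2 = -2.713962 N
F_3 = -4.176052 N
F_4 = 10.636531 N
F_5 = 2.996896 N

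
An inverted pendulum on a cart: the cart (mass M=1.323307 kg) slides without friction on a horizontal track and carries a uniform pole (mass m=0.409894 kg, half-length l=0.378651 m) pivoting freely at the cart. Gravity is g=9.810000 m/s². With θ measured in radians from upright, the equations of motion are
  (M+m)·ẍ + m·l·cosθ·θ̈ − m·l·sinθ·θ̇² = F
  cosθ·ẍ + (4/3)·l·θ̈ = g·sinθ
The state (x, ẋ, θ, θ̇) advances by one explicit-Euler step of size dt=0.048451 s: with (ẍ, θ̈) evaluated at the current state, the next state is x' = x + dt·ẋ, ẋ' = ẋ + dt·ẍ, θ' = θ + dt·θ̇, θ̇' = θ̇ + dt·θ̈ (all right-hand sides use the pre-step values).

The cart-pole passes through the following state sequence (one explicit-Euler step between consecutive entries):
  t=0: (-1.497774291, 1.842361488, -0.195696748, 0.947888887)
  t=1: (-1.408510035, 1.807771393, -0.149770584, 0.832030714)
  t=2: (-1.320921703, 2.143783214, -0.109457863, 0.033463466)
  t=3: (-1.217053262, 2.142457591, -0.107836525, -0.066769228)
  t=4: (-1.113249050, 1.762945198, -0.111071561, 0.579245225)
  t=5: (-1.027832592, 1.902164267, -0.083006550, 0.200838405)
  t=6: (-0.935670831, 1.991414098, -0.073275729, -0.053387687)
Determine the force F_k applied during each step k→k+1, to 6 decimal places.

step 0→1:
  ẍ = (ẋ'−ẋ)/dt = (1.807771393−1.842361488)/0.048451 = -0.713919
  θ̈ = (θ̇'−θ̇)/dt = (0.832030714−0.947888887)/0.048451 = -2.391244
  sinθ=-0.194450, cosθ=0.980912
  F = (M+m)·ẍ + m·l·cosθ·θ̈ − m·l·sinθ·θ̇² = -1.237365 + -0.364053 − -0.027116 = -1.574302
step 1→2:
  ẍ = (ẋ'−ẋ)/dt = (2.143783214−1.807771393)/0.048451 = 6.935085
  θ̈ = (θ̇'−θ̇)/dt = (0.033463466−0.832030714)/0.048451 = -16.481956
  sinθ=-0.149211, cosθ=0.988805
  F = (M+m)·ẍ + m·l·cosθ·θ̈ − m·l·sinθ·θ̇² = 12.019897 + -2.529474 − -0.016032 = 9.506455
step 2→3:
  ẍ = (ẋ'−ẋ)/dt = (2.142457591−2.143783214)/0.048451 = -0.027360
  θ̈ = (θ̇'−θ̇)/dt = (-0.066769228−0.033463466)/0.048451 = -2.068744
  sinθ=-0.109239, cosθ=0.994015
  F = (M+m)·ẍ + m·l·cosθ·θ̈ − m·l·sinθ·θ̇² = -0.047421 + -0.319161 − -0.000019 = -0.366563
step 3→4:
  ẍ = (ẋ'−ẋ)/dt = (1.762945198−2.142457591)/0.048451 = -7.832911
  θ̈ = (θ̇'−θ̇)/dt = (0.579245225−-0.066769228)/0.048451 = 13.333356
  sinθ=-0.107628, cosθ=0.994191
  F = (M+m)·ẍ + m·l·cosθ·θ̈ − m·l·sinθ·θ̇² = -13.576010 + 2.057406 − -0.000074 = -11.518529
step 4→5:
  ẍ = (ẋ'−ẋ)/dt = (1.902164267−1.762945198)/0.048451 = 2.873399
  θ̈ = (θ̇'−θ̇)/dt = (0.200838405−0.579245225)/0.048451 = -7.810093
  sinθ=-0.110843, cosθ=0.993838
  F = (M+m)·ẍ + m·l·cosθ·θ̈ − m·l·sinθ·θ̇² = 4.980179 + -1.204710 − -0.005772 = 3.781241
step 5→6:
  ẍ = (ẋ'−ẋ)/dt = (1.991414098−1.902164267)/0.048451 = 1.842064
  θ̈ = (θ̇'−θ̇)/dt = (-0.053387687−0.200838405)/0.048451 = -5.247076
  sinθ=-0.082911, cosθ=0.996557
  F = (M+m)·ẍ + m·l·cosθ·θ̈ − m·l·sinθ·θ̇² = 3.192667 + -0.811578 − -0.000519 = 2.381608

F_0 = -1.574302 N
F_1 = 9.506455 N
F_2 = -0.366563 N
F_3 = -11.518529 N
F_4 = 3.781241 N
F_5 = 2.381608 N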